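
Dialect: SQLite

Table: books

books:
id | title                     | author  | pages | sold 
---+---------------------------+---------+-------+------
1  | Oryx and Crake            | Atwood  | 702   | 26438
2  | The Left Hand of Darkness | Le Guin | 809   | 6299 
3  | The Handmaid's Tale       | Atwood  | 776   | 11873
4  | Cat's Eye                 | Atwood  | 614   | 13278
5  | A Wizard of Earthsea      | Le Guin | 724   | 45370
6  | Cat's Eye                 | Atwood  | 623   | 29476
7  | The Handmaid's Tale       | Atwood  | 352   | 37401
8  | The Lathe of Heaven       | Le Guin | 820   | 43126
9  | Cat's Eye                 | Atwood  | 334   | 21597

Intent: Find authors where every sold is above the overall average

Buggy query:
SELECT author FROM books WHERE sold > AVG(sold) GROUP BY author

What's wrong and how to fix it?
Bug: WHERE evaluates per row before aggregation, so AVG() is unavailable

Fix: Use a subquery for AVG and a HAVING MIN(...) filter so the condition holds for every row in the group

Corrected query:
SELECT author FROM books GROUP BY author HAVING MIN(sold) > (SELECT AVG(sold) FROM books)

Result:
(no rows)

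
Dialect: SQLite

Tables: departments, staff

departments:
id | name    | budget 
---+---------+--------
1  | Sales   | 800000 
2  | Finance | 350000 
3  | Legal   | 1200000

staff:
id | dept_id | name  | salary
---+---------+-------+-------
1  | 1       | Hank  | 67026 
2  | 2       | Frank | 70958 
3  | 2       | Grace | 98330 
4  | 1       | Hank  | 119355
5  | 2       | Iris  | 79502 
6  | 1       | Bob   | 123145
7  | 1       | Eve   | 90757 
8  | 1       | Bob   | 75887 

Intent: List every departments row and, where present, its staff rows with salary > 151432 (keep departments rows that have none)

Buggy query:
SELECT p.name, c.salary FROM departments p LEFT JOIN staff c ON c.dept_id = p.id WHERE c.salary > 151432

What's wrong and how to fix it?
Bug: A WHERE condition on the right-hand table after LEFT JOIN drops unmatched parents

Fix: Put 'c.salary > 151432' in the JOIN's ON clause instead of WHERE

Corrected query:
SELECT p.name, c.salary FROM departments p LEFT JOIN staff c ON c.dept_id = p.id AND c.salary > 151432

Result:
name    | salary
--------+-------
Sales   | NULL  
Finance | NULL  
Legal   | NULL  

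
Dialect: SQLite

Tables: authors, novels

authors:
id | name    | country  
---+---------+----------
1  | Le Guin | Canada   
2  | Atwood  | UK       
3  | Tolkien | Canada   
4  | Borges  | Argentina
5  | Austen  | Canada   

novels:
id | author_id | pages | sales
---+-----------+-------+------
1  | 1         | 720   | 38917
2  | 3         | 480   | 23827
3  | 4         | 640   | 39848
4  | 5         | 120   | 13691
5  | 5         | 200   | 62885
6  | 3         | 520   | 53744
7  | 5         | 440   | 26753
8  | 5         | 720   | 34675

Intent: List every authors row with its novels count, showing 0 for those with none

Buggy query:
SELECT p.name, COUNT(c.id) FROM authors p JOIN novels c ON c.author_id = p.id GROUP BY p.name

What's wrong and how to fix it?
Bug: An inner join excludes parents with zero children

Fix: Use LEFT JOIN so parents without children still appear (COUNT(c.id) gives 0)

Corrected query:
SELECT p.name, COUNT(c.id) FROM authors p LEFT JOIN novels c ON c.author_id = p.id GROUP BY p.name

Result:
name    | COUNT(c.id)
--------+------------
Atwood  | 0          
Austen  | 4          
Borges  | 1          
Le Guin | 1          
Tolkien | 2          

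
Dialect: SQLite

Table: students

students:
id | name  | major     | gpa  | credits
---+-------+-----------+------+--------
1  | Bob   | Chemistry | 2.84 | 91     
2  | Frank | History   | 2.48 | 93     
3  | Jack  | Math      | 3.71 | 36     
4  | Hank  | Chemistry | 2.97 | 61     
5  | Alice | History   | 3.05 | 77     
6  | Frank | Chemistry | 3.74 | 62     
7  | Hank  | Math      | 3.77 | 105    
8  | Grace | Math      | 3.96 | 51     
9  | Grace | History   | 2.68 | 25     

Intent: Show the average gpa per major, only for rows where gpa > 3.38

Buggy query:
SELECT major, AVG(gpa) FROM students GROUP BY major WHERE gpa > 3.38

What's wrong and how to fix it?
Bug: Row-level WHERE must come before GROUP BY in the clause order

Fix: Move the WHERE clause before GROUP BY

Corrected query:
SELECT major, AVG(gpa) FROM students WHERE gpa > 3.38 GROUP BY major

Result:
major     | AVG(gpa)
----------+---------
Chemistry | 3.74    
Math      | 3.813333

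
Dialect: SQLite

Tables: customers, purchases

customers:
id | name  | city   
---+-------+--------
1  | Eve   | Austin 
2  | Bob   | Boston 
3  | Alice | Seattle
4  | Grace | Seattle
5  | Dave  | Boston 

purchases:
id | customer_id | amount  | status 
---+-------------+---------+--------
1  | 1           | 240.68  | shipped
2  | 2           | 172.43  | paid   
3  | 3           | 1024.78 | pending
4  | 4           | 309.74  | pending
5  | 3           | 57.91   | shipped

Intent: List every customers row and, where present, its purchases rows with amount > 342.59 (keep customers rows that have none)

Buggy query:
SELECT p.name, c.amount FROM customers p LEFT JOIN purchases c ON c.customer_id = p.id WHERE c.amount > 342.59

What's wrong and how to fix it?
Bug: A WHERE condition on the right-hand table after LEFT JOIN drops unmatched parents

Fix: Put 'c.amount > 342.59' in the JOIN's ON clause instead of WHERE

Corrected query:
SELECT p.name, c.amount FROM customers p LEFT JOIN purchases c ON c.customer_id = p.id AND c.amount > 342.59

Result:
name  | amount 
------+--------
Eve   | NULL   
Bob   | NULL   
Alice | 1024.78
Grace | NULL   
Dave  | NULL   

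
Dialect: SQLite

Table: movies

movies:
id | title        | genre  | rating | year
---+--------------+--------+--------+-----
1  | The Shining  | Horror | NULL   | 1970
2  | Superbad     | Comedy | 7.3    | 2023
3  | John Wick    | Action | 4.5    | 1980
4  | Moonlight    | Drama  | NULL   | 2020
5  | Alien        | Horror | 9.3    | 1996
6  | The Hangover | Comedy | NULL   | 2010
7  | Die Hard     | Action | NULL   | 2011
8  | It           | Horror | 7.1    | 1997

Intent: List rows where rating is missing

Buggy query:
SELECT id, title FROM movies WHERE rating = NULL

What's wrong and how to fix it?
Bug: '= NULL' is always unknown in SQL three-valued logic, so no rows match

Fix: Use IS NULL to test for NULL

Corrected query:
SELECT id, title FROM movies WHERE rating IS NULL

Result:
id | title       
---+-------------
1  | The Shining 
4  | Moonlight   
6  | The Hangover
7  | Die Hard    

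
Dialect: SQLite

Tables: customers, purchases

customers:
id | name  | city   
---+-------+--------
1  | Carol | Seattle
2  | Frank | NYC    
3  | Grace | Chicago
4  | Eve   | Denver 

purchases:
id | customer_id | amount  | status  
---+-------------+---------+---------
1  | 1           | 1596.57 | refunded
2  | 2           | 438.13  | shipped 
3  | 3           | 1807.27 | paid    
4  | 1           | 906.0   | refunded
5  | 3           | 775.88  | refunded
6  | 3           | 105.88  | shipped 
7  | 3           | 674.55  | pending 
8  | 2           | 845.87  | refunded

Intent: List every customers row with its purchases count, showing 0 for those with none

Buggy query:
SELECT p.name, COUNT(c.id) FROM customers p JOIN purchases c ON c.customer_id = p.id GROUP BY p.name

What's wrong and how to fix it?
Bug: INNER JOIN drops customers rows that have no matching purchases rows

Fix: Use LEFT JOIN so parents without children still appear (COUNT(c.id) gives 0)

Corrected query:
SELECT p.name, COUNT(c.id) FROM customers p LEFT JOIN purchases c ON c.customer_id = p.id GROUP BY p.name

Result:
name  | COUNT(c.id)
------+------------
Carol | 2          
Eve   | 0          
Frank | 2          
Grace | 4          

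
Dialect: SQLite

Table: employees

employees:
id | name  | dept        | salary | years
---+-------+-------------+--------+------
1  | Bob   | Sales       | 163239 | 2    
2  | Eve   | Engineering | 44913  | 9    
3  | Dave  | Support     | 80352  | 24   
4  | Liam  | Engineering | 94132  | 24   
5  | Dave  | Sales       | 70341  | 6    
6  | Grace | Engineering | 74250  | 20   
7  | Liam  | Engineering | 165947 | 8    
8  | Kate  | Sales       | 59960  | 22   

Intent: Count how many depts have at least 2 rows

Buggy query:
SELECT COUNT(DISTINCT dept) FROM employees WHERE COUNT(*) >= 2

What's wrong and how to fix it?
Bug: WHERE filters individual rows, not groups, so a group-level COUNT is invalid there

Fix: Use a subquery that GROUPs and filters with HAVING, then count its rows

Corrected query:
SELECT COUNT(*) FROM (SELECT dept FROM employees GROUP BY dept HAVING COUNT(*) >= 2)

Result:
COUNT(*)
--------
2       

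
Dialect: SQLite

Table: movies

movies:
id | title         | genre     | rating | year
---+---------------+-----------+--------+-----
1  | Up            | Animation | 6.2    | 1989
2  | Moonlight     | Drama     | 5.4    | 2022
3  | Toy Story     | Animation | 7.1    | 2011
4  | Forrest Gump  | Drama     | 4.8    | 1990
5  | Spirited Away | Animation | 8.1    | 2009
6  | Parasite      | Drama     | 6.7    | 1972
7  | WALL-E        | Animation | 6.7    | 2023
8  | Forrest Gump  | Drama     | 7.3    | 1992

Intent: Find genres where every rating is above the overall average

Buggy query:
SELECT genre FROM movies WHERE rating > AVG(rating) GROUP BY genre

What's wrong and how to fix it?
Bug: WHERE evaluates per row before aggregation, so AVG() is unavailable

Fix: Compute the overall average in a scalar subquery and compare each group's MIN against it in HAVING

Corrected query:
SELECT genre FROM movies GROUP BY genre HAVING MIN(rating) > (SELECT AVG(rating) FROM movies)

Result:
(no rows)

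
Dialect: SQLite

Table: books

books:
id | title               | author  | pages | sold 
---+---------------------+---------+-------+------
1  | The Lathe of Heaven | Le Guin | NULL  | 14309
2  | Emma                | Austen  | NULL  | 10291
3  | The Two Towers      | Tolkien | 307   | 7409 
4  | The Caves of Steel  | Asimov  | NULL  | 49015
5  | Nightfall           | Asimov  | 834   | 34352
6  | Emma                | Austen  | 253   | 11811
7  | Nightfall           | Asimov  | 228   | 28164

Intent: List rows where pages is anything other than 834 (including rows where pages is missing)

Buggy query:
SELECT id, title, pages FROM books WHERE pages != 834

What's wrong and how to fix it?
Bug: Inequality against NULL is unknown, not true; rows with NULL are dropped

Fix: Add an explicit OR pages IS NULL to include the missing-value rows

Corrected query:
SELECT id, title, pages FROM books WHERE pages != 834 OR pages IS NULL

Result:
id | title               | pages
---+---------------------+------
1  | The Lathe of Heaven | NULL 
2  | Emma                | NULL 
3  | The Two Towers      | 307  
4  | The Caves of Steel  | NULL 
6  | Emma                | 253  
7  | Nightfall           | 228  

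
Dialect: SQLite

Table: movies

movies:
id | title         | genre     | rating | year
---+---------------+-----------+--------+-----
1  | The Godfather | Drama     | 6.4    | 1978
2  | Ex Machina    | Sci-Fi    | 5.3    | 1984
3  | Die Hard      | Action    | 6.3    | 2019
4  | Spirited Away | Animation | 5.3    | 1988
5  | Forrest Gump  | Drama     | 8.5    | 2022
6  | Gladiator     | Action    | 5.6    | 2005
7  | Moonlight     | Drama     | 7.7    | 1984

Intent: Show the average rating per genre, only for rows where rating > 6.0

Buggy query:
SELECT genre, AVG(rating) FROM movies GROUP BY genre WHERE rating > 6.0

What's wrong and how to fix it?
Bug: WHERE cannot follow GROUP BY

Fix: Place WHERE between FROM and GROUP BY

Corrected query:
SELECT genre, AVG(rating) FROM movies WHERE rating > 6.0 GROUP BY genre

Result:
genre  | AVG(rating)
-------+------------
Action | 6.3        
Drama  | 7.533333   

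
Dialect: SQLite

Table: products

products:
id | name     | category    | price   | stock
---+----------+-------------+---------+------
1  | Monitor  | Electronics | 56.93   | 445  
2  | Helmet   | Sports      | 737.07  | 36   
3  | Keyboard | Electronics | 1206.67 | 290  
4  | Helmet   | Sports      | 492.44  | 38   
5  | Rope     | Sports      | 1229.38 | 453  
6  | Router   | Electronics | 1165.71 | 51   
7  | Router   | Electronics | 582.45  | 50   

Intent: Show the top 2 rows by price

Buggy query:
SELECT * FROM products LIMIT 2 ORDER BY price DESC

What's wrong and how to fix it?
Bug: LIMIT must come after ORDER BY

Fix: Sort with ORDER BY, then apply LIMIT

Corrected query:
SELECT * FROM products ORDER BY price DESC LIMIT 2

Result:
id | name     | category    | price   | stock
---+----------+-------------+---------+------
5  | Rope     | Sports      | 1229.38 | 453  
3  | Keyboard | Electronics | 1206.67 | 290  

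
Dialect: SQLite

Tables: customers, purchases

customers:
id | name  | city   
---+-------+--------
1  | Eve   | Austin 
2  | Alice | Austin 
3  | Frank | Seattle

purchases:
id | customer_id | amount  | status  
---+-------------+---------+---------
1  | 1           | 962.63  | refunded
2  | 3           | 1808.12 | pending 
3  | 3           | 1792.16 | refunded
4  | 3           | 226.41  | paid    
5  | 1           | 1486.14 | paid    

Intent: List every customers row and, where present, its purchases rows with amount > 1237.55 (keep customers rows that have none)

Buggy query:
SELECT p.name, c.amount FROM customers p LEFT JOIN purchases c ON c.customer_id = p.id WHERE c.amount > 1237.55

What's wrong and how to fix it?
Bug: Filtering c.amount in WHERE discards the NULL rows produced by LEFT JOIN, turning it into an inner join

Fix: Put 'c.amount > 1237.55' in the JOIN's ON clause instead of WHERE

Corrected query:
SELECT p.name, c.amount FROM customers p LEFT JOIN purchases c ON c.customer_id = p.id AND c.amount > 1237.55

Result:
name  | amount 
------+--------
Eve   | 1486.14
Alice | NULL   
Frank | 1792.16
Frank | 1808.12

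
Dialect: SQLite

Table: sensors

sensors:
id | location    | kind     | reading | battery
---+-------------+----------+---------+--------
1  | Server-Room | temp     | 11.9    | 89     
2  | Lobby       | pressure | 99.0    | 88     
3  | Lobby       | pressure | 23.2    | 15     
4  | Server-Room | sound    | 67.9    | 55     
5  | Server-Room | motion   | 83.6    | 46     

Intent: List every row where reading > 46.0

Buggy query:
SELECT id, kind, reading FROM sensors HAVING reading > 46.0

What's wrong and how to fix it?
Bug: HAVING filters the output of aggregation, but this query has no GROUP BY and no aggregate functions, so SQLite rejects it (HAVING clause on a non-aggregate query); the condition here is per row

Fix: Use WHERE for row-level filtering

Corrected query:
SELECT id, kind, reading FROM sensors WHERE reading > 46.0

Result:
id | kind     | reading
---+----------+--------
2  | pressure | 99     
4  | sound    | 67.9   
5  | motion   | 83.6   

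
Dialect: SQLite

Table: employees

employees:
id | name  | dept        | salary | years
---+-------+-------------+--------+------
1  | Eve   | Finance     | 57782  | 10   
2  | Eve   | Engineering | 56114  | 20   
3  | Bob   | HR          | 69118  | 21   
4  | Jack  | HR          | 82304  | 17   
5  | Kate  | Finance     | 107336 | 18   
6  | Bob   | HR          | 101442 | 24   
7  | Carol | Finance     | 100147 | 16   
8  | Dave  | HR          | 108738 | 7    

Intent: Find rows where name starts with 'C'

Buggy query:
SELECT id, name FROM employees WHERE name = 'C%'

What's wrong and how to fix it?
Bug: Wildcards only work with LIKE; '=' treats '%' as a literal character

Fix: Replace '=' with LIKE so 'C%' is treated as a pattern

Corrected query:
SELECT id, name FROM employees WHERE name LIKE 'C%'

Result:
id | name 
---+------
7  | Carol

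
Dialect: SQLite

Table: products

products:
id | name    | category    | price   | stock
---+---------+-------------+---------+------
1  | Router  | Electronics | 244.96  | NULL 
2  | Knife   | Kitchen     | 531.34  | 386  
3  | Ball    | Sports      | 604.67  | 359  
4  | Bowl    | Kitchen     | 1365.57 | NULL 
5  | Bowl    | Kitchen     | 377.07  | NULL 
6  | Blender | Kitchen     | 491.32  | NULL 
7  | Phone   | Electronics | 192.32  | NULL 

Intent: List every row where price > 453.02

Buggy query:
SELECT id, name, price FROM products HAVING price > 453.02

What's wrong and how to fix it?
Bug: This is a non-aggregate query (no GROUP BY, no aggregates), so in SQLite the HAVING clause is invalid here; a row-level condition belongs in WHERE

Fix: Use WHERE for row-level filtering

Corrected query:
SELECT id, name, price FROM products WHERE price > 453.02

Result:
id | name    | price  
---+---------+--------
2  | Knife   | 531.34 
3  | Ball    | 604.67 
4  | Bowl    | 1365.57
6  | Blender | 491.32 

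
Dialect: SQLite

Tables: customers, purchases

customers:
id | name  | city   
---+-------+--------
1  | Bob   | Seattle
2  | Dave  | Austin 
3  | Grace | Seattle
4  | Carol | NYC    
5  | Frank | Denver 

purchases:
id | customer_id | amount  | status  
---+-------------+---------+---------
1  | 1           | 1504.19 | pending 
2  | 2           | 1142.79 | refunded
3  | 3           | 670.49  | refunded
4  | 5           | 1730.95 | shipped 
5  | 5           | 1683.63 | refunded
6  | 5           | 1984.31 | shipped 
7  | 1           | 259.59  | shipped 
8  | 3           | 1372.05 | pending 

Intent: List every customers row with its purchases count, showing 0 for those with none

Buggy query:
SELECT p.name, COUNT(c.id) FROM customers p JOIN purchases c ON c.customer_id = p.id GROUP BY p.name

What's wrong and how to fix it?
Bug: An inner join excludes parents with zero children

Fix: Use LEFT JOIN so parents without children still appear (COUNT(c.id) gives 0)

Corrected query:
SELECT p.name, COUNT(c.id) FROM customers p LEFT JOIN purchases c ON c.customer_id = p.id GROUP BY p.name

Result:
name  | COUNT(c.id)
------+------------
Bob   | 2          
Carol | 0          
Dave  | 1          
Frank | 3          
Grace | 2          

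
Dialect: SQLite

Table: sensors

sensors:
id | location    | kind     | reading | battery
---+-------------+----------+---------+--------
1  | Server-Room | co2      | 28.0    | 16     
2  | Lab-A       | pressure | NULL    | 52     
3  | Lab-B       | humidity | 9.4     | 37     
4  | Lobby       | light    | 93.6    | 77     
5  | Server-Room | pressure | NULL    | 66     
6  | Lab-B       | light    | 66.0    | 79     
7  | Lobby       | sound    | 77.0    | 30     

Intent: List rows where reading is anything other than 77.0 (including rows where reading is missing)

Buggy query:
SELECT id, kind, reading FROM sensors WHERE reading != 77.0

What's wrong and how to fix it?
Bug: 'reading != 77.0' is unknown when reading is NULL, so NULL rows are silently excluded

Fix: Handle NULL separately with IS NULL alongside the inequality

Corrected query:
SELECT id, kind, reading FROM sensors WHERE reading != 77.0 OR reading IS NULL

Result:
id | kind     | reading
---+----------+--------
1  | co2      | 28     
2  | pressure | NULL   
3  | humidity | 9.4    
4  | light    | 93.6   
5  | pressure | NULL   
6  | light    | 66     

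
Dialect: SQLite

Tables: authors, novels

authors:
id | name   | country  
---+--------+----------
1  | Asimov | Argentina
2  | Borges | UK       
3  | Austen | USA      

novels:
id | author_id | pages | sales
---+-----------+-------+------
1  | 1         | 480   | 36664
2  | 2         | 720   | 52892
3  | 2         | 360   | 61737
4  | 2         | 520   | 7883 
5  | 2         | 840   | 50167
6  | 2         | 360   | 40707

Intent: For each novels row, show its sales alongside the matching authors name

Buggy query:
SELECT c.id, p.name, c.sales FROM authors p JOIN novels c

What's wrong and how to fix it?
Bug: JOIN with no ON clause produces a cartesian product; every novels row pairs with every authors row

Fix: Add ON c.author_id = p.id to the JOIN

Corrected query:
SELECT c.id, p.name, c.sales FROM authors p JOIN novels c ON c.author_id = p.id

Result:
id | name   | sales
---+--------+------
1  | Asimov | 36664
2  | Borges | 52892
3  | Borges | 61737
4  | Borges | 7883 
5  | Borges | 50167
6  | Borges | 40707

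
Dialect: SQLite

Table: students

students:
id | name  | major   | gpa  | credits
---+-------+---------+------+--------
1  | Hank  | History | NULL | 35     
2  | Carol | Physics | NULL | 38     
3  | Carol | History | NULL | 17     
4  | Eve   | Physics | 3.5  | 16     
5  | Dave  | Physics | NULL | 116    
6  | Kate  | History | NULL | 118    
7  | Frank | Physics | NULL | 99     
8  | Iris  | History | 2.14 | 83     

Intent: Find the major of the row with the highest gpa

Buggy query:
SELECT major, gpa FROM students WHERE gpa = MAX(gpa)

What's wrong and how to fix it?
Bug: MAX(gpa) is an aggregate and cannot be used directly in WHERE

Fix: Use a subquery: WHERE gpa = (SELECT MAX(gpa) FROM students)

Corrected query:
SELECT major, gpa FROM students WHERE gpa = (SELECT MAX(gpa) FROM students)

Result:
major   | gpa
--------+----
Physics | 3.5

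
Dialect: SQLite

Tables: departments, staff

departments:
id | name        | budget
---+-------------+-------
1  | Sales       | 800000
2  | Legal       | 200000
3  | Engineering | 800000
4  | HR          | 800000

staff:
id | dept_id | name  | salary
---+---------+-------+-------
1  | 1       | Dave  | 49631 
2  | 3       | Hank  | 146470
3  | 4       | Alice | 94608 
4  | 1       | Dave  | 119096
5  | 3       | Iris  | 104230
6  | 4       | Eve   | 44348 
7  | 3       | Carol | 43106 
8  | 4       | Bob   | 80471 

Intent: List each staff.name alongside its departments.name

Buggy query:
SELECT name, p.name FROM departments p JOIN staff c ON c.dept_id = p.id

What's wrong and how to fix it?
Bug: Both tables have a 'name' column; the unqualified reference is ambiguous

Fix: Qualify the column with its table alias (c.name)

Corrected query:
SELECT c.name, p.name FROM departments p JOIN staff c ON c.dept_id = p.id

Result:
name  | name       
------+------------
Dave  | Sales      
Hank  | Engineering
Alice | HR         
Dave  | Sales      
Iris  | Engineering
Eve   | HR         
Carol | Engineering
Bob   | HR         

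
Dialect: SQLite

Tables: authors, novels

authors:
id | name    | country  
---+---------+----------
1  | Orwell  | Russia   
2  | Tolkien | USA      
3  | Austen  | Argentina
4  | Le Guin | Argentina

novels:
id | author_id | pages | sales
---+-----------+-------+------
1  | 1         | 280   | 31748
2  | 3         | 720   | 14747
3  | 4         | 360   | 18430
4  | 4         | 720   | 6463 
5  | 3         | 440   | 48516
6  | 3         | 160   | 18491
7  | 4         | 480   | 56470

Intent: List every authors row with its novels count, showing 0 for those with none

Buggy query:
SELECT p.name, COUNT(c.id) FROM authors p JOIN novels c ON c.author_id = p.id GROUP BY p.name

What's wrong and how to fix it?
Bug: An inner join excludes parents with zero children

Fix: Use LEFT JOIN so parents without children still appear (COUNT(c.id) gives 0)

Corrected query:
SELECT p.name, COUNT(c.id) FROM authors p LEFT JOIN novels c ON c.author_id = p.id GROUP BY p.name

Result:
name    | COUNT(c.id)
--------+------------
Austen  | 3          
Le Guin | 3          
Orwell  | 1          
Tolkien | 0          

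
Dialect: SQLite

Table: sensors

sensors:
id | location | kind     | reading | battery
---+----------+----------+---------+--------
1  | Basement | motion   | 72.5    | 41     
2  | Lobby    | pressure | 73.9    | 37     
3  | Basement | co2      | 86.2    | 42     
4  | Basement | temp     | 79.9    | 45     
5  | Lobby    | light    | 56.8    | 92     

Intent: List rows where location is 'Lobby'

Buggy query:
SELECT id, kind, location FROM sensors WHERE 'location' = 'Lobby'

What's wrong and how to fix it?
Bug: 'location' in single quotes is a string literal, not the column; the comparison is literal-vs-literal and never true

Fix: Reference the column as location without single quotes

Corrected query:
SELECT id, kind, location FROM sensors WHERE location = 'Lobby'

Result:
id | kind     | location
---+----------+---------
2  | pressure | Lobby   
5  | light    | Lobby   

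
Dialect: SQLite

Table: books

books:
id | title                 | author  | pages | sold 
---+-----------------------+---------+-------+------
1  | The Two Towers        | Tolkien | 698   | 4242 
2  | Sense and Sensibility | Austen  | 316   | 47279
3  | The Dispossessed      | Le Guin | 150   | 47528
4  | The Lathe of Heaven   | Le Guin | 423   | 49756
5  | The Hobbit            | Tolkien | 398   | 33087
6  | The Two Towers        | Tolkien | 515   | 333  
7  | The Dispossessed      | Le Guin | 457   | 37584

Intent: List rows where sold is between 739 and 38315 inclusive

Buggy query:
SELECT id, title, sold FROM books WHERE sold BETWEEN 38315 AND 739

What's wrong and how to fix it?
Bug: The bounds are reversed; BETWEEN a AND b requires a <= b to match anything

Fix: Write BETWEEN 739 AND 38315

Corrected query:
SELECT id, title, sold FROM books WHERE sold BETWEEN 739 AND 38315

Result:
id | title            | sold 
---+------------------+------
1  | The Two Towers   | 4242 
5  | The Hobbit       | 33087
7  | The Dispossessed | 37584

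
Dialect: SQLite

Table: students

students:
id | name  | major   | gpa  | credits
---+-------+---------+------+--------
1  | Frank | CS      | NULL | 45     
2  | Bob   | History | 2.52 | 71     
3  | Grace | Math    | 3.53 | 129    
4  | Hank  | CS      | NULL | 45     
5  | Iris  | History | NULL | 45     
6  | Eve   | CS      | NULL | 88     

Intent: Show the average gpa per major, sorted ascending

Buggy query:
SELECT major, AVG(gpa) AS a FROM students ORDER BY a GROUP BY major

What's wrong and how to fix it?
Bug: GROUP BY must precede ORDER BY

Fix: Move ORDER BY to the end, after GROUP BY

Corrected query:
SELECT major, AVG(gpa) AS a FROM students GROUP BY major ORDER BY a

Result:
major   | a   
--------+-----
CS      | NULL
History | 2.52
Math    | 3.53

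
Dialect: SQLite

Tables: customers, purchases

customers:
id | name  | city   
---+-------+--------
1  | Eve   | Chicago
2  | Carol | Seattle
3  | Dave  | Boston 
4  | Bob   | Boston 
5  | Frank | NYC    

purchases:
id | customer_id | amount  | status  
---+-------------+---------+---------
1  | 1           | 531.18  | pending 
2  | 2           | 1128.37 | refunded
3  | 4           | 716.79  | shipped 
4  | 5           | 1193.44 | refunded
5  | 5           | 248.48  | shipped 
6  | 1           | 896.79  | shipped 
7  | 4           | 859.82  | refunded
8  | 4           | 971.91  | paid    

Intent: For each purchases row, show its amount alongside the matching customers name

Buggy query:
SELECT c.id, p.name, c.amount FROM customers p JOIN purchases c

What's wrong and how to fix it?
Bug: JOIN with no ON clause produces a cartesian product; every purchases row pairs with every customers row

Fix: Specify the join condition linking the foreign key to the parent id

Corrected query:
SELECT c.id, p.name, c.amount FROM customers p JOIN purchases c ON c.customer_id = p.id

Result:
id | name  | amount 
---+-------+--------
1  | Eve   | 531.18 
2  | Carol | 1128.37
3  | Bob   | 716.79 
4  | Frank | 1193.44
5  | Frank | 248.48 
6  | Eve   | 896.79 
7  | Bob   | 859.82 
8  | Bob   | 971.91 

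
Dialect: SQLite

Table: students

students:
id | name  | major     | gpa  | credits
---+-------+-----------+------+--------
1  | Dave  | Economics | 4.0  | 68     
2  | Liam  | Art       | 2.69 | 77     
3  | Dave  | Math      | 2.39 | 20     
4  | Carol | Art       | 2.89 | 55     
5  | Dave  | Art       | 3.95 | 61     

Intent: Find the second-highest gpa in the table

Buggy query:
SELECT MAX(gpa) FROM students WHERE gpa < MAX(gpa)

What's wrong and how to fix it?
Bug: MAX(gpa) on the right of the comparison is an aggregate-in-WHERE error

Fix: Compute the overall MAX in a subquery, then take MAX of rows below it

Corrected query:
SELECT MAX(gpa) FROM students WHERE gpa < (SELECT MAX(gpa) FROM students)

Result:
MAX(gpa)
--------
3.95    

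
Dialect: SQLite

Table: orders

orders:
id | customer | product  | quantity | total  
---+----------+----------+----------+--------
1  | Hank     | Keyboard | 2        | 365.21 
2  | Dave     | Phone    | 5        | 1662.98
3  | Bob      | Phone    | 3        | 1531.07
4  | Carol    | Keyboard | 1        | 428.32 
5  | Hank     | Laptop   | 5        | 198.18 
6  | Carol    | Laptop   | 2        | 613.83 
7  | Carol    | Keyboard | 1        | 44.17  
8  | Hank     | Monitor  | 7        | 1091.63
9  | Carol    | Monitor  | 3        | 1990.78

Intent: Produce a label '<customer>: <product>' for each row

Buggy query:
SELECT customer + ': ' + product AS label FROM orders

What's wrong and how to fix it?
Bug: '+' is numeric addition; on text columns SQLite converts them to 0 instead of concatenating

Fix: Replace + with || to concatenate text

Corrected query:
SELECT customer || ': ' || product AS label FROM orders

Result:
label          
---------------
Hank: Keyboard 
Dave: Phone    
Bob: Phone     
Carol: Keyboard
Hank: Laptop   
Carol: Laptop  
Carol: Keyboard
Hank: Monitor  
Carol: Monitor 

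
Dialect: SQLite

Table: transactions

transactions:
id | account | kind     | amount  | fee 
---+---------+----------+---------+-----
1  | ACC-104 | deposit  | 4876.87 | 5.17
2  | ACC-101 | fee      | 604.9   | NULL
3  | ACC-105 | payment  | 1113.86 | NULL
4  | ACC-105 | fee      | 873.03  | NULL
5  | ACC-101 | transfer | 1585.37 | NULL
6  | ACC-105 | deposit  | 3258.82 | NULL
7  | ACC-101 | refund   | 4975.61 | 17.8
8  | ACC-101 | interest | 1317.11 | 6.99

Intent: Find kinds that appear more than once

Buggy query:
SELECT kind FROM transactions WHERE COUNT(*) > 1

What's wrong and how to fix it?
Bug: COUNT(*) is an aggregate and cannot be used in WHERE

Fix: Group first, then use HAVING for the count condition

Corrected query:
SELECT kind FROM transactions GROUP BY kind HAVING COUNT(*) > 1

Result:
kind   
-------
deposit
fee    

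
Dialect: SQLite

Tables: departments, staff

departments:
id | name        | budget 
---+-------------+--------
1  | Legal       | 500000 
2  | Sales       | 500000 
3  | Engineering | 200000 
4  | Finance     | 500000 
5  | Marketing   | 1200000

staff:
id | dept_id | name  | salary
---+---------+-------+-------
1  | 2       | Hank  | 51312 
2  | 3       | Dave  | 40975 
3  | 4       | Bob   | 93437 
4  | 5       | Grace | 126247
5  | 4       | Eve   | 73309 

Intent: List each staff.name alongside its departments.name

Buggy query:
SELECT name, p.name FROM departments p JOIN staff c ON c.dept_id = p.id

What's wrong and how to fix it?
Bug: Both tables have a 'name' column; the unqualified reference is ambiguous

Fix: Prefix ambiguous columns with the table alias

Corrected query:
SELECT c.name, p.name FROM departments p JOIN staff c ON c.dept_id = p.id

Result:
name  | name       
------+------------
Hank  | Sales      
Dave  | Engineering
Bob   | Finance    
Grace | Marketing  
Eve   | Finance    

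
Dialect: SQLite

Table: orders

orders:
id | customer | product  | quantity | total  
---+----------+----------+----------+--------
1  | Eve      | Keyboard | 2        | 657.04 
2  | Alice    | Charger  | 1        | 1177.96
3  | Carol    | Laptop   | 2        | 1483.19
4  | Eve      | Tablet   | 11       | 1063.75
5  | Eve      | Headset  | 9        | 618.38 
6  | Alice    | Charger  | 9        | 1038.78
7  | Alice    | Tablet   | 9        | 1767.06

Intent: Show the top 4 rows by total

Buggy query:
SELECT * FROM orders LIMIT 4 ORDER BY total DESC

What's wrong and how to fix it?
Bug: ORDER BY cannot follow LIMIT; LIMIT is the final clause

Fix: Swap the clauses: ORDER BY first, then LIMIT

Corrected query:
SELECT * FROM orders ORDER BY total DESC LIMIT 4

Result:
id | customer | product | quantity | total  
---+----------+---------+----------+--------
7  | Alice    | Tablet  | 9        | 1767.06
3  | Carol    | Laptop  | 2        | 1483.19
2  | Alice    | Charger | 1        | 1177.96
4  | Eve      | Tablet  | 11       | 1063.75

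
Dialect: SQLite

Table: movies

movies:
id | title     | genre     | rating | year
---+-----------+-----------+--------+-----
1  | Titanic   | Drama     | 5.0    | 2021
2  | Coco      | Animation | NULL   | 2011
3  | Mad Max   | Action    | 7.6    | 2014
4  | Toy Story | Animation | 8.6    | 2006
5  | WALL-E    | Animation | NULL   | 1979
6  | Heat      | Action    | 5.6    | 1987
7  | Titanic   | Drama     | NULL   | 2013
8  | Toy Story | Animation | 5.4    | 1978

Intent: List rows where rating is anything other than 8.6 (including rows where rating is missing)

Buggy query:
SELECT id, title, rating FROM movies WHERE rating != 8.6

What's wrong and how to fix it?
Bug: Inequality against NULL is unknown, not true; rows with NULL are dropped

Fix: Add an explicit OR rating IS NULL to include the missing-value rows

Corrected query:
SELECT id, title, rating FROM movies WHERE rating != 8.6 OR rating IS NULL

Result:
id | title     | rating
---+-----------+-------
1  | Titanic   | 5     
2  | Coco      | NULL  
3  | Mad Max   | 7.6   
5  | WALL-E    | NULL  
6  | Heat      | 5.6   
7  | Titanic   | NULL  
8  | Toy Story | 5.4   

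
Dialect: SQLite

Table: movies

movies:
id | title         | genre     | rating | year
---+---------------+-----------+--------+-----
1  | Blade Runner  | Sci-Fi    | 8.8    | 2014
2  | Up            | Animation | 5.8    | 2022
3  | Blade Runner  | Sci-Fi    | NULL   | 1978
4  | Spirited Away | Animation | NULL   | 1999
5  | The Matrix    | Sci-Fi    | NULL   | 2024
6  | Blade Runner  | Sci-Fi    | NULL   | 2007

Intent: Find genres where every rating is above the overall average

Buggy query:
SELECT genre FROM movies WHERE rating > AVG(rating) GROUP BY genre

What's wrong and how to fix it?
Bug: AVG() is an aggregate; it can't sit directly in WHERE

Fix: Use a subquery for AVG and a HAVING MIN(...) filter so the condition holds for every row in the group

Corrected query:
SELECT genre FROM movies GROUP BY genre HAVING MIN(rating) > (SELECT AVG(rating) FROM movies)

Result:
genre 
------
Sci-Fi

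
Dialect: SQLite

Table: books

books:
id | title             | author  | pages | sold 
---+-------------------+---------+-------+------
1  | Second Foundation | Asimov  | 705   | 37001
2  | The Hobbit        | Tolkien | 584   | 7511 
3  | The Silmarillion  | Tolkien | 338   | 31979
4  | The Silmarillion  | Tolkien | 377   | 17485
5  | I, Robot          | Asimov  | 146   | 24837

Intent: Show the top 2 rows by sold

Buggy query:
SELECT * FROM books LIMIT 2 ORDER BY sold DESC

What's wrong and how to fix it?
Bug: ORDER BY cannot follow LIMIT; LIMIT is the final clause

Fix: Sort with ORDER BY, then apply LIMIT

Corrected query:
SELECT * FROM books ORDER BY sold DESC LIMIT 2

Result:
id | title             | author  | pages | sold 
---+-------------------+---------+-------+------
1  | Second Foundation | Asimov  | 705   | 37001
3  | The Silmarillion  | Tolkien | 338   | 31979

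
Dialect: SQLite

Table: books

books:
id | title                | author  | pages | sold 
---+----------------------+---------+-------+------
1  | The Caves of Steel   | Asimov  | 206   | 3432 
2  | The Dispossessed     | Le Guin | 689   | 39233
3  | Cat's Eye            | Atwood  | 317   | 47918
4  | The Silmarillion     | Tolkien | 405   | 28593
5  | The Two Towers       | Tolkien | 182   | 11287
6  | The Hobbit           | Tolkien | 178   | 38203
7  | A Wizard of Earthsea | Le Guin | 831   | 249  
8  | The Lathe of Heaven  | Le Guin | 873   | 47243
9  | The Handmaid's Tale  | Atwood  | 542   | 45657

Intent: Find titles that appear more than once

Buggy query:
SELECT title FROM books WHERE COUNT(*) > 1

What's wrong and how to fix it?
Bug: COUNT(*) is an aggregate and cannot be used in WHERE

Fix: Group first, then use HAVING for the count condition

Corrected query:
SELECT title FROM books GROUP BY title HAVING COUNT(*) > 1

Result:
(no rows)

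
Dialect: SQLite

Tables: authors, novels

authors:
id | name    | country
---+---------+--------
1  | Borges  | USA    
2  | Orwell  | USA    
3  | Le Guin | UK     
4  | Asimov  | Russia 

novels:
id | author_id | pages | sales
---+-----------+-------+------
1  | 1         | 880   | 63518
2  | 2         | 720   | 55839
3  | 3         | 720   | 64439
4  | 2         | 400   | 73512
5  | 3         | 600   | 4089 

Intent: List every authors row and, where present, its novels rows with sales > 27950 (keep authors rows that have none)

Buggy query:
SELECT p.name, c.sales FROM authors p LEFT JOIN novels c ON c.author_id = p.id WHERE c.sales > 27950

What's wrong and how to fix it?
Bug: Filtering c.sales in WHERE discards the NULL rows produced by LEFT JOIN, turning it into an inner join

Fix: Put 'c.sales > 27950' in the JOIN's ON clause instead of WHERE

Corrected query:
SELECT p.name, c.sales FROM authors p LEFT JOIN novels c ON c.author_id = p.id AND c.sales > 27950

Result:
name    | sales
--------+------
Borges  | 63518
Orwell  | 55839
Orwell  | 73512
Le Guin | 64439
Asimov  | NULL 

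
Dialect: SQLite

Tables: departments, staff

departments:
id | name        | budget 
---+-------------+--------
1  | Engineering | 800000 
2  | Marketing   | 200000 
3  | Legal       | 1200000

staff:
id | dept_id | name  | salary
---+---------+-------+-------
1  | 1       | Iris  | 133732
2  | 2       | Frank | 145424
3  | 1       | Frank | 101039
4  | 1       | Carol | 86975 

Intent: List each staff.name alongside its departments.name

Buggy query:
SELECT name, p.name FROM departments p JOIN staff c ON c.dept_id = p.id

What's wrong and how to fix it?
Bug: 'name' exists in both joined tables, so the database can't tell which one is meant

Fix: Prefix ambiguous columns with the table alias

Corrected query:
SELECT c.name, p.name FROM departments p JOIN staff c ON c.dept_id = p.id

Result:
name  | name       
------+------------
Iris  | Engineering
Frank | Marketing  
Frank | Engineering
Carol | Engineering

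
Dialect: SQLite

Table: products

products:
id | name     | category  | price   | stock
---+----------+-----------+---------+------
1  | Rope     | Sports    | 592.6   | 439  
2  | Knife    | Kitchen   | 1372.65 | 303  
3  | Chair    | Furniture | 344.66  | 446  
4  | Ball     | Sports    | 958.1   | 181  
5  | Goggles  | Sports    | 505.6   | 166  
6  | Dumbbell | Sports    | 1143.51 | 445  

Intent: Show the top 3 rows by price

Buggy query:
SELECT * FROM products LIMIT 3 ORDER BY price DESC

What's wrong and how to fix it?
Bug: LIMIT must come after ORDER BY

Fix: Swap the clauses: ORDER BY first, then LIMIT

Corrected query:
SELECT * FROM products ORDER BY price DESC LIMIT 3

Result:
id | name     | category | price   | stock
---+----------+----------+---------+------
2  | Knife    | Kitchen  | 1372.65 | 303  
6  | Dumbbell | Sports   | 1143.51 | 445  
4  | Ball     | Sports   | 958.1   | 181  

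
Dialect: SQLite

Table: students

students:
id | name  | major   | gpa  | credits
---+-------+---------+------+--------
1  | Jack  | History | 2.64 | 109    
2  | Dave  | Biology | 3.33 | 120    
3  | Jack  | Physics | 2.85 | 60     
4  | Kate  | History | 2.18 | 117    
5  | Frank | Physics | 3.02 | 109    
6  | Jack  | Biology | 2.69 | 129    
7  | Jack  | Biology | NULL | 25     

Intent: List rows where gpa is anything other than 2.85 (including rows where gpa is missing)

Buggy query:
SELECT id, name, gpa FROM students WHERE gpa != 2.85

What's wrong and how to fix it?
Bug: 'gpa != 2.85' is unknown when gpa is NULL, so NULL rows are silently excluded

Fix: Handle NULL separately with IS NULL alongside the inequality

Corrected query:
SELECT id, name, gpa FROM students WHERE gpa != 2.85 OR gpa IS NULL

Result:
id | name  | gpa 
---+-------+-----
1  | Jack  | 2.64
2  | Dave  | 3.33
4  | Kate  | 2.18
5  | Frank | 3.02
6  | Jack  | 2.69
7  | Jack  | NULL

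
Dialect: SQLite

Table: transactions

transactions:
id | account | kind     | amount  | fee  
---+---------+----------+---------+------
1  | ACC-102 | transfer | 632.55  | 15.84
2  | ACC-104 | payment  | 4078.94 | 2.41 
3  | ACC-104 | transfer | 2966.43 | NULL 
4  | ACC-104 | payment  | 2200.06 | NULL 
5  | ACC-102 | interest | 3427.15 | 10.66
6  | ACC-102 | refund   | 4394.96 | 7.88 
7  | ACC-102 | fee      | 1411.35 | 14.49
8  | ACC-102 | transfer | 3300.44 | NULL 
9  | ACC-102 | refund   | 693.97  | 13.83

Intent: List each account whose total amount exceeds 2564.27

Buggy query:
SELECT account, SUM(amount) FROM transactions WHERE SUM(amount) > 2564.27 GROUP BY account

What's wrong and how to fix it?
Bug: Aggregate functions cannot appear in a WHERE clause

Fix: Use HAVING (which filters groups after aggregation) instead of WHERE

Corrected query:
SELECT account, SUM(amount) FROM transactions GROUP BY account HAVING SUM(amount) > 2564.27

Result:
account | SUM(amount)
--------+------------
ACC-102 | 13860.42   
ACC-104 | 9245.43    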